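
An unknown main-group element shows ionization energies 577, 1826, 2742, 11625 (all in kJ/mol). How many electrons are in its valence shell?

3

Look for the largest jump between consecutive ionization energies: IE4/IE3 ≈ 4.2, far larger than any earlier ratio.
That jump marks the point where a core electron is being removed. So the atom has 3 valence electrons.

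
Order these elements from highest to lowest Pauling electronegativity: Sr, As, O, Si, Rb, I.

O is in period 2, group 16; Si is in period 3, group 14; As is in period 4, group 15; Rb is in period 5, group 1; Sr is in period 5, group 2; I is in period 5, group 17.
Electronegativity increases across a period and decreases down a group, tracking effective nuclear charge and atomic size.
These span different periods and groups, so the two trends combine.
Sr > Rb: Sr lies to the right of Rb in period 5, so the across-period effect alone puts Sr higher.
Si > Sr: relative to Sr, both the across-period and down-group shifts push Si's electronegativity up.
As > Si: the two effects oppose for this pair; the across-period effect wins (2.18 vs 1.90).
I > As: period and group pull opposite ways; the across-period shift dominates (2.66 vs 2.18).
O > I: period and group pull opposite ways; the down-group shift dominates (3.44 vs 2.66).
For reference (Pauling): O 3.44, Si 1.90, As 2.18, Rb 0.82, Sr 0.95, I 2.66.
So from highest to lowest: O > I > As > Si > Sr > Rb.

O > I > As > Si > Sr > Rb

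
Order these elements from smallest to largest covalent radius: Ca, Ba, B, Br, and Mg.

B is in period 2, group 13; Mg is in period 3, group 2; Ca is in period 4, group 2; Br is in period 4, group 17; Ba is in period 6, group 2.
Atomic radius shrinks across a period as nuclear charge pulls the same shell inward, and grows down a group as new shells are added.
These span different periods and groups, so the two trends combine.
Br > B: the two effects oppose for this pair; the down-group effect wins (114 vs 85 pm).
Mg > Br: the two effects oppose for this pair; the across-period effect wins (139 vs 114 pm).
Ca > Mg: Ca sits below Mg in group 2, so the down-group effect alone puts Ca larger.
Ba > Ca: they share group 2; the group trend gives Ba the larger value.
For reference (pm): B 85, Mg 139, Ca 171, Br 114, Ba 196.
So from smallest to largest: B < Br < Mg < Ca < Ba.

B < Br < Mg < Ca < Ba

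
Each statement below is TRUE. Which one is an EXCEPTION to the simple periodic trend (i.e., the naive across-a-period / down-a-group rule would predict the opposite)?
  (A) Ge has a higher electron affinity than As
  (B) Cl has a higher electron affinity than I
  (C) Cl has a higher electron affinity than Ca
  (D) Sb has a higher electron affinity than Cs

The general trend: electron affinity increases across a period and decreases down a group.
(A) Ge (period 4, group 14) vs As (period 4, group 15): the stated order contradicts the simple trend.
(B) Cl (period 3, group 17) vs I (period 5, group 17): the stated order agrees with the simple trend.
(C) Cl (period 3, group 17) vs Ca (period 4, group 2): the stated order agrees with the simple trend.
(D) Sb (period 5, group 15) vs Cs (period 6, group 1): the stated order agrees with the simple trend.
The exception is (A): adding an electron to As's half-filled 4p³ is unfavourable, so Ge (4p²) has the more exothermic EA.

(A)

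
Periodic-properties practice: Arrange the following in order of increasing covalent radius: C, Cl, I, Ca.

C is in period 2, group 14; Cl is in period 3, group 17; Ca is in period 4, group 2; I is in period 5, group 17.
Atomic radius shrinks across a period as nuclear charge pulls the same shell inward, and grows down a group as new shells are added.
Neither a single period nor a single group — weigh both effects.
Cl > C: the two effects oppose for this pair; the down-group effect wins (99 vs 75 pm).
I > Cl: they share group 17; the group trend gives I the larger value.
Ca > I: period and group pull opposite ways; the across-period shift dominates (171 vs 133 pm).
Approximate values (pm): C 75, Cl 99, Ca 171, I 133.
So from smallest to largest: C < Cl < I < Ca.

C, Cl, I, Ca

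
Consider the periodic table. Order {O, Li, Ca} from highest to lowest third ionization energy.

Li > O > Ca

Consider each +2 ion: O²⁺ still has 4 valence electrons; Li²⁺ is already 1 electron into the core; Ca²⁺ is the bare [Ar] core.
Usually core removal costs more than valence removal, but here the competition is close: a tightly held n=2 valence electron can cost more to remove than an n=3 core electron, so the actual values have to decide it.
Approximate IE_3 values (kJ/mol): O 5300, Li 11815, Ca 4912.
Hence IE_3: Ca < O < Li.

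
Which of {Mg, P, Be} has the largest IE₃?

Be

After 2 electrons have been removed, what remains? Mg²⁺ is the bare [Ne] core; P²⁺ still has 3 valence electrons; Be²⁺ is the bare [He] core.
Breaking into a closed-shell core is much more expensive than removing a leftover valence electron — Mg and Be have the largest IE_3 here.
Approximate IE_3 values (kJ/mol): Mg 7733, P 2914, Be 14849.
Overall IE_3 order: P < Mg < Be.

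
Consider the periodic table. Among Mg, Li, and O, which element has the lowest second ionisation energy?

IE_2 is the cost of taking one more electron from the +1 cation: Mg⁺ still has 1 valence electron; Li⁺ is the bare [He] core; O⁺ still has 5 valence electrons.
Core electrons are held far more tightly than valence electrons, so Li tops the IE_2 order.
Valence configurations: Mg⁺ [Ne]3s¹, O⁺ [He]2s²2p³.
Tabulated IE_2 (kJ/mol): Mg 1451, Li 7298, O 3388.
Overall IE_2 order: Mg < O < Li.

Mg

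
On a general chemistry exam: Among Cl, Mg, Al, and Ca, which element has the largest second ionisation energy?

IE_2 is the cost of taking one more electron from the +1 cation: Cl⁺ still has 6 valence electrons; Mg⁺ still has 1 valence electron; Al⁺ still has 2 valence electrons; Ca⁺ still has 1 valence electron.
All are still removing valence electrons, so compare the +1 ions as you would atoms: IE_2 generally rises across a period (higher Z_eff) and falls down a group (larger shell), subject to the usual subshell exceptions.
Valence configurations: Cl⁺ [Ne]3s²3p⁴, Mg⁺ [Ne]3s¹, Al⁺ [Ne]3s², Ca⁺ [Ar]4s¹.
The numbers (kJ/mol): Cl 2298, Mg 1451, Al 1817, Ca 1145.
Overall IE_2 order: Ca < Mg < Al < Cl.

Cl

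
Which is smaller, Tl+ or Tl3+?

Both ions have Z = 81 protons, but Tl3+ has lost more electrons, so its remaining electrons feel a larger effective nuclear charge per electron and are pulled in more tightly.
Higher positive charge → smaller ion, so Tl+ > Tl3+.

Tl3+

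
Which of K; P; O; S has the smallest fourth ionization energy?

S

After 3 electrons have been removed, what remains? K³⁺ is already 2 electrons into the core; P³⁺ still has 2 valence electrons; O³⁺ still has 3 valence electrons; S³⁺ still has 3 valence electrons.
Usually core removal costs more than valence removal, but here the competition is close: a tightly held n=2 valence electron can cost more to remove than an n=3 core electron, so the actual values have to decide it.
Valence configurations: P³⁺ [Ne]3s², O³⁺ [He]2s²2p¹, S³⁺ [Ne]3s²3p¹.
S³⁺ loses a lone 3p electron whereas P³⁺ must break into a filled 3s² pair, so IE_4(P) > IE_4(S) even though S has the higher nuclear charge.
Tabulated IE_4 (kJ/mol): K 5877, P 4964, O 7469, S 4556.
So the fourth ionization energies run S < P < K < O.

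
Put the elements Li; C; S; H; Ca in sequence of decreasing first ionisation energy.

H is in period 1, group 1; Li is in period 2, group 1; C is in period 2, group 14; S is in period 3, group 16; Ca is in period 4, group 2.
Across a period the outer electron is held more tightly (higher IE₁); down a group it sits in a higher shell, more shielded, and comes off more easily.
Neither a single period nor a single group — weigh both effects.
Ca > Li: the two effects oppose for this pair; the across-period effect wins (590 vs 520 kJ/mol).
S > Ca: relative to Ca, both the across-period and down-group shifts push S's first ionization energy up.
C > S: period and group pull opposite ways; the down-group shift dominates (1086 vs 1000 kJ/mol).
H > C: the two effects oppose for this pair; the down-group effect wins (1312 vs 1086 kJ/mol).
Tabulated first ionization energy (kJ/mol): H 1312, Li 520, C 1086, S 1000, Ca 590.
So from highest to lowest: H > C > S > Ca > Li.

H > C > S > Ca > Li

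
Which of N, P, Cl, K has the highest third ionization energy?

N

Consider each +2 ion: N²⁺ still has 3 valence electrons; P²⁺ still has 3 valence electrons; Cl²⁺ still has 5 valence electrons; K²⁺ is already 1 electron into the core.
Usually core removal costs more than valence removal, but here the competition is close: a tightly held n=2 valence electron can cost more to remove than an n=3 core electron, so the actual values have to decide it.
Valence configurations: N²⁺ [He]2s²2p¹, P²⁺ [Ne]3s²3p¹, Cl²⁺ [Ne]3s²3p³.
The numbers (kJ/mol): N 4578, P 2914, Cl 3822, K 4420.
Overall IE_3 order: P < Cl < K < N.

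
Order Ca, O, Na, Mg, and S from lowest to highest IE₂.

The second ionization energy removes an electron from the +1 ion. For each element: Ca⁺ still has 1 valence electron; O⁺ still has 5 valence electrons; Na⁺ is the bare [Ne] core; Mg⁺ still has 1 valence electron; S⁺ still has 5 valence electrons.
Breaking into a closed-shell core is much more expensive than removing a leftover valence electron — Na has the largest IE_2 here.
Valence configurations: Ca⁺ [Ar]4s¹, O⁺ [He]2s²2p³, Mg⁺ [Ne]3s¹, S⁺ [Ne]3s²3p³.
Tabulated IE_2 (kJ/mol): Ca 1145, O 3388, Na 4562, Mg 1451, S 2252.
Putting it together, IE_2: Ca < Mg < S < O < Na.

Ca, Mg, S, O, Na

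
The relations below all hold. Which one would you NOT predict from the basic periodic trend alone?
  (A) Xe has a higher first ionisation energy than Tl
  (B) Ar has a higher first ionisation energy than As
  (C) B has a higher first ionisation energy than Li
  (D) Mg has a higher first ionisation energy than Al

(D)

The general trend: first ionisation energy increases across a period and decreases down a group.
(A) Xe (period 5, group 18) vs Tl (period 6, group 13): the stated order agrees with the simple trend.
(B) Ar (period 3, group 18) vs As (period 4, group 15): the stated order agrees with the simple trend.
(C) B (period 2, group 13) vs Li (period 2, group 1): the stated order agrees with the simple trend.
(D) Mg (period 3, group 2) vs Al (period 3, group 13): the stated order contradicts the simple trend.
The exception is (D): Al's single 3p electron is easier to remove than one from Mg's filled 3s².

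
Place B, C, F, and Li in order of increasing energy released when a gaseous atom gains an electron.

Li is in period 2, group 1; B is in period 2, group 13; C is in period 2, group 14; F is in period 2, group 17.
EA tends to increase across a period and decrease down a group, though the pattern is less regular than for IE or radius.
All lie in period 2; the across-period trend (electron affinity increases left to right) applies, with the exception below.
Note the exception: Li has a higher electron affinity than B, contrary to the simple trend — B's ns²np¹ configuration gives only a small electron affinity — the sparsely filled np subshell binds an added electron weakly.
Approximate values (kJ/mol): Li 60, B 27, C 122, F 328.
So from lowest to highest: B < Li < C < F.

B < Li < C < F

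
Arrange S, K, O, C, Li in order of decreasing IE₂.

The second ionization energy removes an electron from the +1 ion. For each element: S⁺ still has 5 valence electrons; K⁺ is the bare [Ar] core; O⁺ still has 5 valence electrons; C⁺ still has 3 valence electrons; Li⁺ is the bare [He] core.
Usually core removal costs more than valence removal, but here the competition is close: a tightly held n=2 valence electron can cost more to remove than an n=3 core electron, so the actual values have to decide it.
Valence configurations: S⁺ [Ne]3s²3p³, O⁺ [He]2s²2p³, C⁺ [He]2s²2p¹.
Tabulated IE_2 (kJ/mol): S 2252, K 3052, O 3388, C 2353, Li 7298.
Putting it together, IE_2: S < C < K < O < Li.

Li, O, K, C, S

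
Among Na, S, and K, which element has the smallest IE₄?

IE_4 is the cost of taking one more electron from the +3 cation: Na³⁺ is already 2 electrons into the core; S³⁺ still has 3 valence electrons; K³⁺ is already 2 electrons into the core.
Pulling an electron out of a noble-gas core costs far more than removing a remaining valence electron, so K and Na sit at the high end of IE_4.
Approximate IE_4 values (kJ/mol): Na 9543, S 4556, K 5877.
So the fourth ionization energies run S < K < Na.

S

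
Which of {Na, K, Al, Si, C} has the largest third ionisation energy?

IE_3 is the cost of taking one more electron from the +2 cation: Na²⁺ is already 1 electron into the core; K²⁺ is already 1 electron into the core; Al²⁺ still has 1 valence electron; Si²⁺ still has 2 valence electrons; C²⁺ still has 2 valence electrons.
Usually core removal costs more than valence removal, but here the competition is close: a tightly held n=2 valence electron can cost more to remove than an n=3 core electron, so the actual values have to decide it.
Valence configurations: Al²⁺ [Ne]3s¹, Si²⁺ [Ne]3s², C²⁺ [He]2s².
Tabulated IE_3 (kJ/mol): Na 6910, K 4420, Al 2745, Si 3232, C 4620.
So the third ionization energies run Al < Si < K < C < Na.

Na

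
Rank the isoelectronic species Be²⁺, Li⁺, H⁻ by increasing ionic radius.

All of these have 2 electrons, so size is governed by nuclear charge alone: the more protons, the stronger the pull on the same electron cloud, and the smaller the ion.
Nuclear charges: Be²⁺ (Z=4), Li⁺ (Z=3), H⁻ (Z=1).
Smallest to largest: Be²⁺ < Li⁺ < H⁻.

Be²⁺, Li⁺, H⁻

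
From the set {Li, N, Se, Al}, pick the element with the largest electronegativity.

Li is in period 2, group 1; N is in period 2, group 15; Al is in period 3, group 13; Se is in period 4, group 16.
Atoms toward the upper right of the periodic table pull bonding electrons most strongly.
These span different periods and groups, so the two trends combine.
Al > Li: the two effects oppose for this pair; the across-period effect wins (1.61 vs 0.98).
Se > Al: period and group pull opposite ways; the across-period shift dominates (2.55 vs 1.61).
N > Se: the two effects oppose for this pair; the down-group effect wins (3.04 vs 2.55).
Tabulated electronegativity (Pauling): Li 0.98, N 3.04, Al 1.61, Se 2.55.
The largest electronegativity among these belongs to N.

N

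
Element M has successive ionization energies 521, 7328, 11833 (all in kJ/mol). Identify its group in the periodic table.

Group 1

Look for the largest jump between consecutive ionization energies: IE2/IE1 ≈ 14.1, far larger than any earlier ratio.
That jump marks the point where a core electron is being removed. So the atom has 1 valence electron.
A main-group element with 1 valence electron is in group 1.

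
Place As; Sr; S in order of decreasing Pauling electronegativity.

S > As > Sr

S is in period 3, group 16; As is in period 4, group 15; Sr is in period 5, group 2.
Smaller atoms with higher effective nuclear charge are more electronegative.
These span different periods and groups, so the two trends combine.
As > Sr: relative to Sr, both the across-period and down-group shifts push As's electronegativity up.
S > As: relative to As, both the across-period and down-group shifts push S's electronegativity up.
Tabulated electronegativity (Pauling): S 2.58, As 2.18, Sr 0.95.
So from highest to lowest: S > As > Sr.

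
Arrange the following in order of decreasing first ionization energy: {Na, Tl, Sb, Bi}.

Sb > Bi > Tl > Na

IE₁ increases left→right with effective nuclear charge and decreases top→bottom as the valence shell moves farther out.
These span different periods and groups, so the two trends combine.
Tl > Na: period and group pull opposite ways; the across-period shift dominates (589 vs 496 kJ/mol).
Bi > Tl: both are in period 6; the period trend gives Bi the larger value.
Sb > Bi: Sb sits above Bi in group 15, so the down-group effect alone puts Sb higher.
For reference (kJ/mol): Na 496, Sb 831, Tl 589, Bi 703.
So from highest to lowest: Sb > Bi > Tl > Na.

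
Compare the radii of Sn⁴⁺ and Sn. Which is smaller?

Forming Sn⁴⁺ removes 4 electrons from Sn. Fewer electrons for the same nuclear charge means less shielding and a higher Z_eff on the remaining electrons.
A cation is smaller than its parent atom: Sn⁴⁺ < Sn.

Sn⁴⁺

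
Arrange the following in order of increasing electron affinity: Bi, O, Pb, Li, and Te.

Li is in period 2, group 1; O is in period 2, group 16; Te is in period 5, group 16; Pb is in period 6, group 14; Bi is in period 6, group 15.
Adding an electron releases more energy for atoms nearer the top right (short of the noble gases).
Neither a single period nor a single group — weigh both effects.
Li > Pb: period and group pull opposite ways; the down-group shift dominates (60 vs 35 kJ/mol).
Bi > Li: period and group pull opposite ways; the across-period shift dominates (91 vs 60 kJ/mol).
O > Bi: both effects reinforce here, so O is clearly the higher of the two.
Te > O: this pair runs against the simple trend — see the exception note.
Note the exception: Te has a higher electron affinity than O, contrary to the simple trend — O's compact 2p subshell gives strong electron–electron repulsion on the added electron.
For reference (kJ/mol): Li 60, O 141, Te 190, Pb 35, Bi 91.
So from lowest to highest: Pb < Li < Bi < O < Te.

Pb < Li < Bi < O < Te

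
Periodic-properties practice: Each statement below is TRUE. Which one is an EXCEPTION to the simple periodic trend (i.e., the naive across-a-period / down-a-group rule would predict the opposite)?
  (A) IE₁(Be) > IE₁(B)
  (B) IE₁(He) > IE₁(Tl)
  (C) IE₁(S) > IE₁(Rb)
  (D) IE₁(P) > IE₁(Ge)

(A)

The general trend: IE₁ increases across a period and decreases down a group.
(A) Be (period 2, group 2) vs B (period 2, group 13): the stated order contradicts the simple trend.
(B) He (period 1, group 18) vs Tl (period 6, group 13): the stated order agrees with the simple trend.
(C) S (period 3, group 16) vs Rb (period 5, group 1): the stated order agrees with the simple trend.
(D) P (period 3, group 15) vs Ge (period 4, group 14): the stated order agrees with the simple trend.
The exception is (A): removing B's lone 2p electron is easier than breaking Be's filled 2s².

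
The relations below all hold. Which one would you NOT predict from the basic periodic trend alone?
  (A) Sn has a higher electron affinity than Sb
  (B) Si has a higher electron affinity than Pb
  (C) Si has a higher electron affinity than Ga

(A)

The general trend: electron affinity increases across a period and decreases down a group.
(A) Sn (period 5, group 14) vs Sb (period 5, group 15): the stated order contradicts the simple trend.
(B) Si (period 3, group 14) vs Pb (period 6, group 14): the stated order agrees with the simple trend.
(C) Si (period 3, group 14) vs Ga (period 4, group 13): the stated order agrees with the simple trend.
The exception is (A): adding an electron to Sb's half-filled 5p³ is unfavourable, so Sn has the more exothermic EA.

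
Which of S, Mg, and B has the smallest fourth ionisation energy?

S

Consider each +3 ion: S³⁺ still has 3 valence electrons; Mg³⁺ is already 1 electron into the core; B³⁺ is the bare [He] core.
Core electrons are held far more tightly than valence electrons, so Mg and B top the IE_4 order.
Approximate IE_4 values (kJ/mol): S 4556, Mg 10543, B 25026.
Overall IE_4 order: S < Mg < B.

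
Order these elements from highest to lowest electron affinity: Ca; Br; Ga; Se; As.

Br > Se > As > Ga > Ca

Electron affinity generally becomes more exothermic across a period toward the halogens and less exothermic down a group.
All lie in period 4, so electron affinity increases left to right.
So from highest to lowest: Br > Se > As > Ga > Ca.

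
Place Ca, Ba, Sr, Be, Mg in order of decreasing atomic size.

Be is in period 2, group 2; Mg is in period 3, group 2; Ca is in period 4, group 2; Sr is in period 5, group 2; Ba is in period 6, group 2.
Radius decreases left→right (rising Z_eff, same n) and increases top→bottom (higher n).
All are in group 2, so atomic radius increases down the group.
So from largest to smallest: Ba > Sr > Ca > Mg > Be.

Ba > Sr > Ca > Mg > Be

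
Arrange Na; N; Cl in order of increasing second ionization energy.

Cl, N, Na

Consider each +1 ion: Na⁺ is the bare [Ne] core; N⁺ still has 4 valence electrons; Cl⁺ still has 6 valence electrons.
Breaking into a closed-shell core is much more expensive than removing a leftover valence electron — Na has the largest IE_2 here.
Valence configurations: N⁺ [He]2s²2p², Cl⁺ [Ne]3s²3p⁴.
Approximate IE_2 values (kJ/mol): Na 4562, N 2856, Cl 2298.
Hence IE_2: Cl < N < Na.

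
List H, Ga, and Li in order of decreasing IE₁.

H > Ga > Li

H is in period 1, group 1; Li is in period 2, group 1; Ga is in period 4, group 13.
First ionization energy rises across a period (greater Z_eff holds electrons more tightly) and falls down a group (valence electrons are farther from the nucleus).
Here both period and group differ, so the two effects have to be weighed against each other.
Ga > Li: period and group pull opposite ways; the across-period shift dominates (579 vs 520 kJ/mol).
H > Ga: the two effects oppose for this pair; the down-group effect wins (1312 vs 579 kJ/mol).
For reference (kJ/mol): H 1312, Li 520, Ga 579.
So from highest to lowest: H > Ga > Li.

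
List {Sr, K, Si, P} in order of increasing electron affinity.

Sr, K, P, Si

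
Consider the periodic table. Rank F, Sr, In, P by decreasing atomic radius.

Sr > In > P > F

F is in period 2, group 17; P is in period 3, group 15; Sr is in period 5, group 2; In is in period 5, group 13.
Moving right in a period, electrons are added to the same shell under a stronger nuclear pull, so atoms get smaller; moving down, a new shell is opened and atoms get larger.
Neither a single period nor a single group — weigh both effects.
P > F: relative to F, both the across-period and down-group shifts push P's atomic radius up.
In > P: relative to P, both the across-period and down-group shifts push In's atomic radius up.
Sr > In: Sr lies to the left of In in period 5, so the across-period effect alone puts Sr larger.
Tabulated atomic radius (pm): F 64, P 111, Sr 185, In 142.
So from largest to smallest: Sr > In > P > F.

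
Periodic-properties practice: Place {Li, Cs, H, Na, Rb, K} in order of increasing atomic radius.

H < Li < Na < K < Rb < Cs

H is in period 1, group 1; Li is in period 2, group 1; Na is in period 3, group 1; K is in period 4, group 1; Rb is in period 5, group 1; Cs is in period 6, group 1.
Atomic radius shrinks across a period as nuclear charge pulls the same shell inward, and grows down a group as new shells are added.
All are in group 1, so atomic radius increases down the group.
So from smallest to largest: H < Li < Na < K < Rb < Cs.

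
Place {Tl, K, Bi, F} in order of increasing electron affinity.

Tl < K < Bi < F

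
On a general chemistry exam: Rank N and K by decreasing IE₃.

The third ionization energy removes an electron from the +2 ion. For each element: N²⁺ still has 3 valence electrons; K²⁺ is already 1 electron into the core.
Usually core removal costs more than valence removal, but here the competition is close: a tightly held n=2 valence electron can cost more to remove than an n=3 core electron, so the actual values have to decide it.
Approximate IE_3 values (kJ/mol): N 4578, K 4420.
Overall IE_3 order: K < N.

N > K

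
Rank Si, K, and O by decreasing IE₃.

After 2 electrons have been removed, what remains? Si²⁺ still has 2 valence electrons; K²⁺ is already 1 electron into the core; O²⁺ still has 4 valence electrons.
Usually core removal costs more than valence removal, but here the competition is close: a tightly held n=2 valence electron can cost more to remove than an n=3 core electron, so the actual values have to decide it.
Valence configurations: Si²⁺ [Ne]3s², O²⁺ [He]2s²2p².
Tabulated IE_3 (kJ/mol): Si 3232, K 4420, O 5300.
Putting it together, IE_3: Si < K < O.

O > K > Si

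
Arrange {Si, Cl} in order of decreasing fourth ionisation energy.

IE_4 is the cost of taking one more electron from the +3 cation: Si³⁺ still has 1 valence electron; Cl³⁺ still has 4 valence electrons.
All are still removing valence electrons, so compare the +3 ions as you would atoms: IE_4 generally rises across a period (higher Z_eff) and falls down a group (larger shell), subject to the usual subshell exceptions.
Valence configurations: Si³⁺ [Ne]3s¹, Cl³⁺ [Ne]3s²3p².
Approximate IE_4 values (kJ/mol): Si 4356, Cl 5159.
So the fourth ionization energies run Si < Cl.

Cl, Si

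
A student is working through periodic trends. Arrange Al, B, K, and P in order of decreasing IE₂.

IE_2 is the cost of taking one more electron from the +1 cation: Al⁺ still has 2 valence electrons; B⁺ still has 2 valence electrons; K⁺ is the bare [Ar] core; P⁺ still has 4 valence electrons.
Pulling an electron out of a noble-gas core costs far more than removing a remaining valence electron, so K sits at the high end of IE_2.
Valence configurations: Al⁺ [Ne]3s², B⁺ [He]2s², P⁺ [Ne]3s²3p².
Tabulated IE_2 (kJ/mol): Al 1817, B 2427, K 3052, P 1907.
Overall IE_2 order: Al < P < B < K.

K, B, P, Al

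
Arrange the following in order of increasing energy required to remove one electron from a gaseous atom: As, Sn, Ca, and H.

H is in period 1, group 1; Ca is in period 4, group 2; As is in period 4, group 15; Sn is in period 5, group 14.
First ionization energy rises across a period (greater Z_eff holds electrons more tightly) and falls down a group (valence electrons are farther from the nucleus).
Here both period and group differ, so the two effects have to be weighed against each other.
Sn > Ca: period and group pull opposite ways; the across-period shift dominates (709 vs 590 kJ/mol).
As > Sn: relative to Sn, both the across-period and down-group shifts push As's first ionization energy up.
H > As: the two effects oppose for this pair; the down-group effect wins (1312 vs 947 kJ/mol).
Tabulated first ionization energy (kJ/mol): H 1312, Ca 590, As 947, Sn 709.
So from lowest to highest: Ca < Sn < As < H.

Ca, Sn, As, H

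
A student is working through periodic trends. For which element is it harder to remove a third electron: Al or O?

O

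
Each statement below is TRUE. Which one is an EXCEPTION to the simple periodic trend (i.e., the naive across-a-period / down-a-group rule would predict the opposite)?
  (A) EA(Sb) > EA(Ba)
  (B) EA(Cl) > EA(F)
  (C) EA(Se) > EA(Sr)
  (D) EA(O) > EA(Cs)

The general trend: electron affinity increases across a period and decreases down a group.
(A) Sb (period 5, group 15) vs Ba (period 6, group 2): the stated order agrees with the simple trend.
(B) Cl (period 3, group 17) vs F (period 2, group 17): the stated order contradicts the simple trend.
(C) Se (period 4, group 16) vs Sr (period 5, group 2): the stated order agrees with the simple trend.
(D) O (period 2, group 16) vs Cs (period 6, group 1): the stated order agrees with the simple trend.
The exception is (B): F's small 2p subshell makes the incoming electron feel strong e⁻–e⁻ repulsion, so Cl actually releases more energy on gaining an electron.

(B)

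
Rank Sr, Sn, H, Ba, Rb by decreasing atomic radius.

H is in period 1, group 1; Rb is in period 5, group 1; Sr is in period 5, group 2; Sn is in period 5, group 14; Ba is in period 6, group 2.
Radius decreases left→right (rising Z_eff, same n) and increases top→bottom (higher n).
Neither a single period nor a single group — weigh both effects.
Sn > H: period and group pull opposite ways; the down-group shift dominates (140 vs 32 pm).
Sr > Sn: both are in period 5; the period trend gives Sr the larger value.
Ba > Sr: they share group 2; the group trend gives Ba the larger value.
Rb > Ba: the two effects oppose for this pair; the across-period effect wins (210 vs 196 pm).
Approximate values (pm): H 32, Rb 210, Sr 185, Sn 140, Ba 196.
So from largest to smallest: Rb > Ba > Sr > Sn > H.

Rb > Ba > Sr > Sn > H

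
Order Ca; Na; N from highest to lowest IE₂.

Na, N, Ca

IE_2 is the cost of taking one more electron from the +1 cation: Ca⁺ still has 1 valence electron; Na⁺ is the bare [Ne] core; N⁺ still has 4 valence electrons.
Breaking into a closed-shell core is much more expensive than removing a leftover valence electron — Na has the largest IE_2 here.
Valence configurations: Ca⁺ [Ar]4s¹, N⁺ [He]2s²2p².
Tabulated IE_2 (kJ/mol): Ca 1145, Na 4562, N 2856.
Overall IE_2 order: Ca < N < Na.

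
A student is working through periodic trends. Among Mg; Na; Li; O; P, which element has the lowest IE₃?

After 2 electrons have been removed, what remains? Mg²⁺ is the bare [Ne] core; Na²⁺ is already 1 electron into the core; Li²⁺ is already 1 electron into the core; O²⁺ still has 4 valence electrons; P²⁺ still has 3 valence electrons.
Core electrons are held far more tightly than valence electrons, so Na, Mg and Li top the IE_3 order.
Valence configurations: O²⁺ [He]2s²2p², P²⁺ [Ne]3s²3p¹.
Approximate IE_3 values (kJ/mol): Mg 7733, Na 6910, Li 11815, O 5300, P 2914.
So the third ionization energies run P < O < Na < Mg < Li.

P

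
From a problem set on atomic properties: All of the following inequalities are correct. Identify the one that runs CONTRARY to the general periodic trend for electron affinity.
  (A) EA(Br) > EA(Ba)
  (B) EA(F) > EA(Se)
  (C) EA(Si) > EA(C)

The general trend: electron affinity increases across a period and decreases down a group.
(A) Br (period 4, group 17) vs Ba (period 6, group 2): the stated order agrees with the simple trend.
(B) F (period 2, group 17) vs Se (period 4, group 16): the stated order agrees with the simple trend.
(C) Si (period 3, group 14) vs C (period 2, group 14): the stated order contradicts the simple trend.
The exception is (C): Si's larger, more diffuse 3p orbitals accept an added electron slightly more readily than C's compact 2p.

(C)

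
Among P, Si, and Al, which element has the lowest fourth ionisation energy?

Si

Consider each +3 ion: P³⁺ still has 2 valence electrons; Si³⁺ still has 1 valence electron; Al³⁺ is the bare [Ne] core.
Pulling an electron out of a noble-gas core costs far more than removing a remaining valence electron, so Al sits at the high end of IE_4.
Valence configurations: P³⁺ [Ne]3s², Si³⁺ [Ne]3s¹.
Tabulated IE_4 (kJ/mol): P 4964, Si 4356, Al 11577.
Hence IE_4: Si < P < Al.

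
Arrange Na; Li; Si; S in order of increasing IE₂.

After 1 electron has been removed, what remains? Na⁺ is the bare [Ne] core; Li⁺ is the bare [He] core; Si⁺ still has 3 valence electrons; S⁺ still has 5 valence electrons.
Core electrons are held far more tightly than valence electrons, so Na and Li top the IE_2 order.
Valence configurations: Si⁺ [Ne]3s²3p¹, S⁺ [Ne]3s²3p³.
Approximate IE_2 values (kJ/mol): Na 4562, Li 7298, Si 1577, S 2252.
Overall IE_2 order: Si < S < Na < Li.

Si < S < Na < Li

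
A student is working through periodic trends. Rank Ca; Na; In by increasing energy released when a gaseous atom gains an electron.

Na is in period 3, group 1; Ca is in period 4, group 2; In is in period 5, group 13.
EA tends to increase across a period and decrease down a group, though the pattern is less regular than for IE or radius.
A diagonal step moves right (one effect) and down (the opposite effect) at once.
In > Ca: period and group pull opposite ways; the across-period shift dominates (29 vs 2 kJ/mol).
Na > In: period and group pull opposite ways; the down-group shift dominates (53 vs 29 kJ/mol).
Approximate values (kJ/mol): Na 53, Ca 2, In 29.
So from lowest to highest: Ca < In < Na.

Ca < In < Na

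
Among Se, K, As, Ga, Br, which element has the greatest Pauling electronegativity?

K is in period 4, group 1; Ga is in period 4, group 13; As is in period 4, group 15; Se is in period 4, group 16; Br is in period 4, group 17.
EN rises left→right (higher Z_eff, smaller atoms) and falls top→bottom (larger, more shielded atoms).
All lie in period 4, so electronegativity increases left to right.
The greatest Pauling electronegativity among these belongs to Br.

Br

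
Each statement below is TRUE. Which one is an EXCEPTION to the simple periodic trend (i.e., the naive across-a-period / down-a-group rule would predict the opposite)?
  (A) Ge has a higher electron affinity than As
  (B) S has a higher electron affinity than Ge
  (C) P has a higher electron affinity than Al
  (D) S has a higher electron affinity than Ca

(A)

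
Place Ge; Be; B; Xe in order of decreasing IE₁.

Xe, Be, B, Ge

Removing the outermost electron gets harder across a period and easier down a group.
Neither a single period nor a single group — weigh both effects.
B > Ge: the two effects oppose for this pair; the down-group effect wins (801 vs 762 kJ/mol).
Be > B: this pair runs against the simple trend — see the exception note.
Xe > Be: the two effects oppose for this pair; the across-period effect wins (1170 vs 900 kJ/mol).
Note the exception: Be has a higher first ionization energy than B, contrary to the simple trend — removing B's lone 2p electron is easier than breaking Be's filled 2s².
Tabulated first ionization energy (kJ/mol): Be 900, B 801, Ge 762, Xe 1170.
So from highest to lowest: Xe > Be > B > Ge.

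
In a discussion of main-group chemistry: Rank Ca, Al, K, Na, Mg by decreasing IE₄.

Al > Mg > Na > Ca > K

After 3 electrons have been removed, what remains? Ca³⁺ is already 1 electron into the core; Al³⁺ is the bare [Ne] core; K³⁺ is already 2 electrons into the core; Na³⁺ is already 2 electrons into the core; Mg³⁺ is already 1 electron into the core.
All of these are removing an electron from a noble-gas core or deeper; the smaller core (lower principal quantum number) is held far more tightly, and within a period the higher nuclear charge binds the same core more tightly.
The numbers (kJ/mol): Ca 6491, Al 11577, K 5877, Na 9543, Mg 10543.
Overall IE_4 order: K < Ca < Na < Mg < Al.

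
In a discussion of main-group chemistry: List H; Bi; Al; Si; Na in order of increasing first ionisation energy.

First ionization energy rises across a period (greater Z_eff holds electrons more tightly) and falls down a group (valence electrons are farther from the nucleus).
Here both period and group differ, so the two effects have to be weighed against each other.
Al > Na: both are in period 3; the period trend gives Al the larger value.
Bi > Al: period and group pull opposite ways; the across-period shift dominates (703 vs 578 kJ/mol).
Si > Bi: the two effects oppose for this pair; the down-group effect wins (786 vs 703 kJ/mol).
H > Si: period and group pull opposite ways; the down-group shift dominates (1312 vs 786 kJ/mol).
For reference (kJ/mol): H 1312, Na 496, Al 578, Si 786, Bi 703.
So from lowest to highest: Na < Al < Bi < Si < H.

Na < Al < Bi < Si < H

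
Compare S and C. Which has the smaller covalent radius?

C is in period 2, group 14; S is in period 3, group 16.
Across a period the added protons contract the valence shell; down a group each new principal shell makes the atom larger.
Here both period and group differ, so the two effects have to be weighed against each other.
S > C: period and group pull opposite ways; the down-group shift dominates (103 vs 75 pm).
Approximate values (pm): C 75, S 103.
So C has the smaller covalent radius (C < S).

C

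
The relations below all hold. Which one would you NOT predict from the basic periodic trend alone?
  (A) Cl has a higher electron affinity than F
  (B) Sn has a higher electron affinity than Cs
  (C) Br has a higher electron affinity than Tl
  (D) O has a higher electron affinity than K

The general trend: electron affinity increases across a period and decreases down a group.
(A) Cl (period 3, group 17) vs F (period 2, group 17): the stated order contradicts the simple trend.
(B) Sn (period 5, group 14) vs Cs (period 6, group 1): the stated order agrees with the simple trend.
(C) Br (period 4, group 17) vs Tl (period 6, group 13): the stated order agrees with the simple trend.
(D) O (period 2, group 16) vs K (period 4, group 1): the stated order agrees with the simple trend.
The exception is (A): F's small 2p subshell makes the incoming electron feel strong e⁻–e⁻ repulsion, so Cl actually releases more energy on gaining an electron.

(A)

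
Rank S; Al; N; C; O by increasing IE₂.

Al, S, C, N, O

The second ionization energy removes an electron from the +1 ion. For each element: S⁺ still has 5 valence electrons; Al⁺ still has 2 valence electrons; N⁺ still has 4 valence electrons; C⁺ still has 3 valence electrons; O⁺ still has 5 valence electrons.
All are still removing valence electrons, so compare the +1 ions as you would atoms: IE_2 generally rises across a period (higher Z_eff) and falls down a group (larger shell), subject to the usual subshell exceptions.
Valence configurations: S⁺ [Ne]3s²3p³, Al⁺ [Ne]3s², N⁺ [He]2s²2p², C⁺ [He]2s²2p¹, O⁺ [He]2s²2p³.
Approximate IE_2 values (kJ/mol): S 2252, Al 1817, N 2856, C 2353, O 3388.
Putting it together, IE_2: Al < S < C < N < O.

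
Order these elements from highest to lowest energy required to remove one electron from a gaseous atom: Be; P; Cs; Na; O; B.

O, P, Be, B, Na, Cs

Be is in period 2, group 2; B is in period 2, group 13; O is in period 2, group 16; Na is in period 3, group 1; P is in period 3, group 15; Cs is in period 6, group 1.
Across a period the outer electron is held more tightly (higher IE₁); down a group it sits in a higher shell, more shielded, and comes off more easily.
These span different periods and groups, so the two trends combine.
Na > Cs: Na sits above Cs in group 1, so the down-group effect alone puts Na higher.
B > Na: relative to Na, both the across-period and down-group shifts push B's first ionization energy up.
Be > B: this pair runs against the simple trend — see the exception note.
P > Be: the two effects oppose for this pair; the across-period effect wins (1012 vs 900 kJ/mol).
O > P: both effects reinforce here, so O is clearly the higher of the two.
Note the exception: Be has a higher first ionization energy than B, contrary to the simple trend — removing B's lone 2p electron is easier than breaking Be's filled 2s².
Tabulated first ionization energy (kJ/mol): Be 900, B 801, O 1314, Na 496, P 1012, Cs 376.
So from highest to lowest: O > P > Be > B > Na > Cs.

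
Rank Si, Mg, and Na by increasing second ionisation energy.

Mg < Si < Na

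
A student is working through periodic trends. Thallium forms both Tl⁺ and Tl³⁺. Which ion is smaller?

Tl³⁺

Both ions have Z = 81 protons, but Tl³⁺ has lost more electrons, so its remaining electrons feel a larger effective nuclear charge per electron and are pulled in more tightly.
Higher positive charge → smaller ion, so Tl⁺ > Tl³⁺.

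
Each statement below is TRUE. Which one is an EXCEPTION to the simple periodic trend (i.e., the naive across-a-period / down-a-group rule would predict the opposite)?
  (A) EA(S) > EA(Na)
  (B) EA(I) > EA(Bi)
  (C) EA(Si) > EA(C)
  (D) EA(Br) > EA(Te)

(C)

The general trend: electron affinity increases across a period and decreases down a group.
(A) S (period 3, group 16) vs Na (period 3, group 1): the stated order agrees with the simple trend.
(B) I (period 5, group 17) vs Bi (period 6, group 15): the stated order agrees with the simple trend.
(C) Si (period 3, group 14) vs C (period 2, group 14): the stated order contradicts the simple trend.
(D) Br (period 4, group 17) vs Te (period 5, group 16): the stated order agrees with the simple trend.
The exception is (C): Si's larger, more diffuse 3p orbitals accept an added electron slightly more readily than C's compact 2p.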